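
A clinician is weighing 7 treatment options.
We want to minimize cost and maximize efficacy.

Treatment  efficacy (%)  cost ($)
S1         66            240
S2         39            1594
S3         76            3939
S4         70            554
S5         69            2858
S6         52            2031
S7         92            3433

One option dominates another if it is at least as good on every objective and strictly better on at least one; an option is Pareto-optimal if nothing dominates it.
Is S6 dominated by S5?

S5 vs S6: S5 is worse on cost (2858 vs 2031), so it does not dominate S6.

No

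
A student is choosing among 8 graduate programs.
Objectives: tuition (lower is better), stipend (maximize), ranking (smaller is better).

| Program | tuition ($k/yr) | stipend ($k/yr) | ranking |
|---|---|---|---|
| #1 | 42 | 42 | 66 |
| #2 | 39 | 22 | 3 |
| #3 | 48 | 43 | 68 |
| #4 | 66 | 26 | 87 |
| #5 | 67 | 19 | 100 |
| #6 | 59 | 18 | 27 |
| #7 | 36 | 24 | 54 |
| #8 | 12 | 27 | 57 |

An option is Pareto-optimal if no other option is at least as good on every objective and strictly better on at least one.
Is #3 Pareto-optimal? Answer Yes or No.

Yes

#1: worse on stipend (42 vs 43).
#2: worse on stipend (22 vs 43).
#4: worse on tuition (66 vs 48).
#5: worse on tuition (67 vs 48).
#6: worse on tuition (59 vs 48).
#7: worse on stipend (24 vs 43).
#8: worse on stipend (27 vs 43).
No option is at least as good as #3 on every objective and strictly better on one.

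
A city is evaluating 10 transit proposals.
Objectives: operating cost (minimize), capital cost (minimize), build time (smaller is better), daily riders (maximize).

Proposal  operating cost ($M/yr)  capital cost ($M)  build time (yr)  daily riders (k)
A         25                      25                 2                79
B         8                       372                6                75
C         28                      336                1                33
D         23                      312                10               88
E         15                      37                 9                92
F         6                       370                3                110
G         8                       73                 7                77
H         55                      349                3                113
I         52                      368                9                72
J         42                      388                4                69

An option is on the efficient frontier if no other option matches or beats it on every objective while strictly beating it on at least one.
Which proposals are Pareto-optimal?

A, C, E, F, G, H

A: not dominated (best capital cost).
B: dominated by F (operating cost 6≤8, capital cost 370≤372, build time 3≤6, daily riders 110≥75).
C: not dominated (best build time).
D: dominated by E (operating cost 15≤23, capital cost 37≤312, build time 9≤10, daily riders 92≥88).
E: not dominated.
F: not dominated (best operating cost).
G: not dominated.
H: not dominated (best daily riders).
I: dominated by A (operating cost 25≤52, capital cost 25≤368, build time 2≤9, daily riders 79≥72).
J: dominated by A (operating cost 25≤42, capital cost 25≤388, build time 2≤4, daily riders 79≥69).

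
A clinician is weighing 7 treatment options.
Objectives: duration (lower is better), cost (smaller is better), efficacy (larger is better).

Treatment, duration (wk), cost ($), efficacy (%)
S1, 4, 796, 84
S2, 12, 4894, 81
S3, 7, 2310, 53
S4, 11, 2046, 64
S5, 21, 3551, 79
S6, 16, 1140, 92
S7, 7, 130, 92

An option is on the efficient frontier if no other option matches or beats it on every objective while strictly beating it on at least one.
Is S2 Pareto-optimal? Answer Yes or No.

S1 vs S2: duration 4≤12, cost 796≤4894, efficacy 84≥81 — S1 is at least as good on every objective and strictly better on at least one, so S1 dominates S2.

No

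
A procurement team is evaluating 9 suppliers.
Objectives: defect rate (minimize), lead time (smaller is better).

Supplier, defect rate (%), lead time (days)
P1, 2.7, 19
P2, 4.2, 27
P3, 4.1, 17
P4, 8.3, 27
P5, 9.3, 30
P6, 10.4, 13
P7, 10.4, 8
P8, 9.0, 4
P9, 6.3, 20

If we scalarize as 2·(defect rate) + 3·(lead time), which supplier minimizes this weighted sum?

P1: 2·2.7 + 3·19 = 62.4
P2: 2·4.2 + 3·27 = 89.4
P3: 2·4.1 + 3·17 = 59.2
P4: 2·8.3 + 3·27 = 97.6
P5: 2·9.3 + 3·30 = 108.6
P6: 2·10.4 + 3·13 = 59.8
P7: 2·10.4 + 3·8 = 44.8
P8: 2·9.0 + 3·4 = 30.0
P9: 2·6.3 + 3·20 = 72.6
Lowest: P8 at 30.0.

P8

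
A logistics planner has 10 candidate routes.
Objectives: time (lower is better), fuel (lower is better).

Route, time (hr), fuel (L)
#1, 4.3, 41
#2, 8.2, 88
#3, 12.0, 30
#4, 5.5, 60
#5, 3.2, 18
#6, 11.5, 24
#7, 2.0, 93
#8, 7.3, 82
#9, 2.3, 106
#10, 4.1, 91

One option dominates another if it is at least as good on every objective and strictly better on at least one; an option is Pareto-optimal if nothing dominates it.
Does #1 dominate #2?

Yes

#1 vs #2: time 4.3≤8.2, fuel 41≤88 — #1 is at least as good on every objective with at least one strict improvement.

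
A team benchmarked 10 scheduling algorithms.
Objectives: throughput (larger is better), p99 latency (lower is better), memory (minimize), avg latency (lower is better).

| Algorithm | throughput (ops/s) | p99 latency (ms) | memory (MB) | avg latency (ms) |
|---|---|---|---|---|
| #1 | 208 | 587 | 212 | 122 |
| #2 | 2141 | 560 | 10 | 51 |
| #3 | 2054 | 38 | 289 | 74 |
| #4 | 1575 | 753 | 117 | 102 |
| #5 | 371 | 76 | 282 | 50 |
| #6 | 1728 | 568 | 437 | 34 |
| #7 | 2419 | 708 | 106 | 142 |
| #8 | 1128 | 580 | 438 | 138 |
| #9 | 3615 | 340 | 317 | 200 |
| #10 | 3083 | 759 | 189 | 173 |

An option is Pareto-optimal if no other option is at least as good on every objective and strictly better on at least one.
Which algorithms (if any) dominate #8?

#2: throughput 2141≥1128, p99 latency 560≤580, memory 10≤438, avg latency 51≤138 — dominates #8.
#3: throughput 2054≥1128, p99 latency 38≤580, memory 289≤438, avg latency 74≤138 — dominates #8.
#6: throughput 1728≥1128, p99 latency 568≤580, memory 437≤438, avg latency 34≤138 — dominates #8.
Others (#1, #4, #5, #7, #9, #10) are each worse than #8 on at least one objective.

#2, #3, #6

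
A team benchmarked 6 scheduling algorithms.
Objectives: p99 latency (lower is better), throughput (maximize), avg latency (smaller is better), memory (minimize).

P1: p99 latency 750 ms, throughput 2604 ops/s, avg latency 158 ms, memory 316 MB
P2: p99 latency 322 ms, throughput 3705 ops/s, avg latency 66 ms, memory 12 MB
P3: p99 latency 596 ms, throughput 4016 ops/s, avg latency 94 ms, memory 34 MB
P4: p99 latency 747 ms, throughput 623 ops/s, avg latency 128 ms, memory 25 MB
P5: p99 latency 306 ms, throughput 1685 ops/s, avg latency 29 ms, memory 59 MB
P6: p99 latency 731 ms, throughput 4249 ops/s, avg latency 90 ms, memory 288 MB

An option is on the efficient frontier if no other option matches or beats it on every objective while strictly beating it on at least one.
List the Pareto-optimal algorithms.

P2, P3, P5, P6

P1: dominated by P2 (p99 latency 322≤750, throughput 3705≥2604, avg latency 66≤158, memory 12≤316).
P2: not dominated (best memory).
P3: not dominated.
P4: dominated by P2 (p99 latency 322≤747, throughput 3705≥623, avg latency 66≤128, memory 12≤25).
P5: not dominated (best p99 latency).
P6: not dominated (best throughput).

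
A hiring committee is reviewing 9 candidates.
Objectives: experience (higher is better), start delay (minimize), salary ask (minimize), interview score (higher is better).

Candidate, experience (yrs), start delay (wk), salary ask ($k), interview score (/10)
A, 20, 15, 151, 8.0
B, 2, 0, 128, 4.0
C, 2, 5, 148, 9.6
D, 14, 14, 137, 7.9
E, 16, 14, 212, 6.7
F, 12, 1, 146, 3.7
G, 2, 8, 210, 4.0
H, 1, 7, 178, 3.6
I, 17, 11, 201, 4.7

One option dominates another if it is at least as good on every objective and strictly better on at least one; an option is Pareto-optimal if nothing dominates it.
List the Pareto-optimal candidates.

A, B, C, D, E, F, I

A: not dominated (best experience).
B: not dominated (best start delay).
C: not dominated (best interview score).
D: not dominated.
E: not dominated.
F: not dominated.
G: dominated by B (experience 2≥2, start delay 0≤8, salary ask 128≤210, interview score 4.0≥4.0).
H: dominated by B (experience 2≥1, start delay 0≤7, salary ask 128≤178, interview score 4.0≥3.6).
I: not dominated.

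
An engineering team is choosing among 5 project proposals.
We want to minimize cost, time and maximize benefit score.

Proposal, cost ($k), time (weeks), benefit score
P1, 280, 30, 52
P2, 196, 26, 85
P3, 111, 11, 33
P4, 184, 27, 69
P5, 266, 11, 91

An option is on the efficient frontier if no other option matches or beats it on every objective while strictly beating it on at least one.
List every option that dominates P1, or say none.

P2, P4, P5

P2: cost 196≤280, time 26≤30, benefit score 85≥52 — dominates P1.
P4: cost 184≤280, time 27≤30, benefit score 69≥52 — dominates P1.
P5: cost 266≤280, time 11≤30, benefit score 91≥52 — dominates P1.
Others (P3) are each worse than P1 on at least one objective.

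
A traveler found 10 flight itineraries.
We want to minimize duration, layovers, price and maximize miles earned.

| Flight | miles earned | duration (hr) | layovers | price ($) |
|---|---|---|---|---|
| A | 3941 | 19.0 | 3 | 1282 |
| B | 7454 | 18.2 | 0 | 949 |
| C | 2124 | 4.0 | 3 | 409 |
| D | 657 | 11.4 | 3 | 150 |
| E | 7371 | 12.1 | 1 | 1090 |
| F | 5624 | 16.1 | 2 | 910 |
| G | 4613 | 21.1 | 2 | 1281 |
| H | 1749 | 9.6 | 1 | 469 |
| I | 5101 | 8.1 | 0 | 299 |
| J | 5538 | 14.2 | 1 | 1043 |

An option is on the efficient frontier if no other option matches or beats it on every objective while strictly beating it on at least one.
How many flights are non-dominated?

A: dominated by B (miles earned 7454≥3941, duration 18.2≤19.0, layovers 0≤3, price 949≤1282).
B: not dominated (best miles earned).
C: not dominated (best duration).
D: not dominated (best price).
E: not dominated.
F: not dominated.
G: dominated by B (miles earned 7454≥4613, duration 18.2≤21.1, layovers 0≤2, price 949≤1281).
H: dominated by I (miles earned 5101≥1749, duration 8.1≤9.6, layovers 0≤1, price 299≤469).
I: not dominated.
J: not dominated.
Pareto-optimal: B, C, D, E, F, I, J → 7.

7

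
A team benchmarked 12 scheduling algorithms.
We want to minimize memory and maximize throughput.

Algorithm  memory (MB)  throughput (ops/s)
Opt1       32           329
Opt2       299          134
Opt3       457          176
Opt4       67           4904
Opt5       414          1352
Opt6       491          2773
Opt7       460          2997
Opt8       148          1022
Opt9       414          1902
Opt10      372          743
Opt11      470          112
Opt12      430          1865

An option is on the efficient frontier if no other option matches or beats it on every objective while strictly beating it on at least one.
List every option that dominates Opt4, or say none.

Opt1: worse on throughput (329 vs 4904).
Opt2: worse on memory (299 vs 67).
Opt3: worse on memory (457 vs 67).
Opt5: worse on memory (414 vs 67).
Opt6: worse on memory (491 vs 67).
Opt7: worse on memory (460 vs 67).
Opt8: worse on memory (148 vs 67).
Opt9: worse on memory (414 vs 67).
Opt10: worse on memory (372 vs 67).
Opt11: worse on memory (470 vs 67).
Opt12: worse on memory (430 vs 67).
No option dominates Opt4.

none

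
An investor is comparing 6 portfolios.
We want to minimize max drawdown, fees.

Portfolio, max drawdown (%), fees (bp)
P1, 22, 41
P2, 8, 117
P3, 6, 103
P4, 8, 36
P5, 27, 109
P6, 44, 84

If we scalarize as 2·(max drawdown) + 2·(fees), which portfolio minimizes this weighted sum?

P4

P1: 2·22 + 2·41 = 126
P2: 2·8 + 2·117 = 250
P3: 2·6 + 2·103 = 218
P4: 2·8 + 2·36 = 88
P5: 2·27 + 2·109 = 272
P6: 2·44 + 2·84 = 256
Lowest: P4 at 88.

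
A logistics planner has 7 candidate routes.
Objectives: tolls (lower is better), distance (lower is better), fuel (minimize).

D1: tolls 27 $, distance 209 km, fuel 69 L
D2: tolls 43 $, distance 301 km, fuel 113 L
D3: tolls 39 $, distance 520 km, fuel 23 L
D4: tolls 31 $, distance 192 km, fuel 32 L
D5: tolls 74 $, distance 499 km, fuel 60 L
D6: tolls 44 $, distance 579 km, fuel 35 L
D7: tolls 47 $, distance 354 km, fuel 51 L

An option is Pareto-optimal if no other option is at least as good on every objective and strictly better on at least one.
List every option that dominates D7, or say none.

D4

D4: tolls 31≤47, distance 192≤354, fuel 32≤51 — dominates D7.
Others (D1, D2, D3, D5, D6) are each worse than D7 on at least one objective.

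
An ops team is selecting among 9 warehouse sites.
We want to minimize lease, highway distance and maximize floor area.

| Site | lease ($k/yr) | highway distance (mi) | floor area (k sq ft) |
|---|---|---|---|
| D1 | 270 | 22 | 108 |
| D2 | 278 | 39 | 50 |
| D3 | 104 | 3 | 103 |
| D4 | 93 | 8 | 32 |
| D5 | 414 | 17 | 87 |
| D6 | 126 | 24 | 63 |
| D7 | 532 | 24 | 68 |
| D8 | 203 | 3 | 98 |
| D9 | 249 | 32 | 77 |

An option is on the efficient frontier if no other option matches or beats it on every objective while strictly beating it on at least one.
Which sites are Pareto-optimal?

D1: not dominated (best floor area).
D2: dominated by D1 (lease 270≤278, highway distance 22≤39, floor area 108≥50).
D3: not dominated.
D4: not dominated (best lease).
D5: dominated by D3 (lease 104≤414, highway distance 3≤17, floor area 103≥87).
D6: dominated by D3 (lease 104≤126, highway distance 3≤24, floor area 103≥63).
D7: dominated by D1 (lease 270≤532, highway distance 22≤24, floor area 108≥68).
D8: dominated by D3 (lease 104≤203, highway distance 3≤3, floor area 103≥98).
D9: dominated by D3 (lease 104≤249, highway distance 3≤32, floor area 103≥77).

D1, D3, D4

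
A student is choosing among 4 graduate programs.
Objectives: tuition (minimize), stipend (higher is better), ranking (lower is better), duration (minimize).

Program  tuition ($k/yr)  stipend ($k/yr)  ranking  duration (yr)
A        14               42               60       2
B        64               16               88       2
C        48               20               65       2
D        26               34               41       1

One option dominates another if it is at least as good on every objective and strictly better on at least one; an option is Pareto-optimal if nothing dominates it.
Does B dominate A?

B vs A: B is worse on tuition (64 vs 14), so it does not dominate A.

No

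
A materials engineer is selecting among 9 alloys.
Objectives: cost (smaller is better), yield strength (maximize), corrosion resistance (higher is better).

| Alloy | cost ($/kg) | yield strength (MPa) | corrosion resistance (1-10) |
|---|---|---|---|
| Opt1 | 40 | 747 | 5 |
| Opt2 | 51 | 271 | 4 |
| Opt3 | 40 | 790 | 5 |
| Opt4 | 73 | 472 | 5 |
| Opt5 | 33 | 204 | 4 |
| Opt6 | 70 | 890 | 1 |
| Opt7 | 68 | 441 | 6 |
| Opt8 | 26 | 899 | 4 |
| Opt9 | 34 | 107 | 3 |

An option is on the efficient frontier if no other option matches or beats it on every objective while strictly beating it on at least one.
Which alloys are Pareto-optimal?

Opt3, Opt7, Opt8

Opt1: dominated by Opt3 (cost 40≤40, yield strength 790≥747, corrosion resistance 5≥5).
Opt2: dominated by Opt1 (cost 40≤51, yield strength 747≥271, corrosion resistance 5≥4).
Opt3: not dominated.
Opt4: dominated by Opt1 (cost 40≤73, yield strength 747≥472, corrosion resistance 5≥5).
Opt5: dominated by Opt8 (cost 26≤33, yield strength 899≥204, corrosion resistance 4≥4).
Opt6: dominated by Opt8 (cost 26≤70, yield strength 899≥890, corrosion resistance 4≥1).
Opt7: not dominated (best corrosion resistance).
Opt8: not dominated (best cost).
Opt9: dominated by Opt5 (cost 33≤34, yield strength 204≥107, corrosion resistance 4≥3).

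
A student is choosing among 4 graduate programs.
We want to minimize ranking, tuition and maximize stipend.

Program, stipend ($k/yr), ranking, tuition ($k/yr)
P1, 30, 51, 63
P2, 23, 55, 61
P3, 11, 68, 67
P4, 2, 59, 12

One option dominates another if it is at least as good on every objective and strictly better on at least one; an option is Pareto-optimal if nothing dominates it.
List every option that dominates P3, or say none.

P1: stipend 30≥11, ranking 51≤68, tuition 63≤67 — dominates P3.
P2: stipend 23≥11, ranking 55≤68, tuition 61≤67 — dominates P3.
Others (P4) are each worse than P3 on at least one objective.

P1, P2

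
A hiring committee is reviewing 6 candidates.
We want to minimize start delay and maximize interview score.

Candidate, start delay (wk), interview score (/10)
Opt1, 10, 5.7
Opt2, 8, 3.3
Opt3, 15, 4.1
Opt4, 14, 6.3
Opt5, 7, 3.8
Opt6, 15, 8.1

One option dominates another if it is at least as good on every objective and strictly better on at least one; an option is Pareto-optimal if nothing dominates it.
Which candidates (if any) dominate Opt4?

none

Opt1: worse on interview score (5.7 vs 6.3).
Opt2: worse on interview score (3.3 vs 6.3).
Opt3: worse on start delay (15 vs 14).
Opt5: worse on interview score (3.8 vs 6.3).
Opt6: worse on start delay (15 vs 14).
No option dominates Opt4.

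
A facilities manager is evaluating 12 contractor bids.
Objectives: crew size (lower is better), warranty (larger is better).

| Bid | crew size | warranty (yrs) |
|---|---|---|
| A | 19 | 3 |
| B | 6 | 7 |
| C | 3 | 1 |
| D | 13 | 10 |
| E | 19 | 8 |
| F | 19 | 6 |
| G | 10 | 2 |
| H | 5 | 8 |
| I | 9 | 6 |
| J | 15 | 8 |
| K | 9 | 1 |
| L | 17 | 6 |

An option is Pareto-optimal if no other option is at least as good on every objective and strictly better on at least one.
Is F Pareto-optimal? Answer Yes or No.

No

B vs F: crew size 6≤19, warranty 7≥6 — B is at least as good on every objective and strictly better on at least one, so B dominates F.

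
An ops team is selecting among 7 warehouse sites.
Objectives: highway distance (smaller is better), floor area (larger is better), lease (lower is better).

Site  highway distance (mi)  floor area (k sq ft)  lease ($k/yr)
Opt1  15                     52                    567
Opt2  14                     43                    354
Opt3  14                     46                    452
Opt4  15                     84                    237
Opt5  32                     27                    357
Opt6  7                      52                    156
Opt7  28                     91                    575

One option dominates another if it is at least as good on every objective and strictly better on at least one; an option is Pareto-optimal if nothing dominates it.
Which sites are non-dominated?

Opt1: dominated by Opt4 (highway distance 15≤15, floor area 84≥52, lease 237≤567).
Opt2: dominated by Opt6 (highway distance 7≤14, floor area 52≥43, lease 156≤354).
Opt3: dominated by Opt6 (highway distance 7≤14, floor area 52≥46, lease 156≤452).
Opt4: not dominated.
Opt5: dominated by Opt2 (highway distance 14≤32, floor area 43≥27, lease 354≤357).
Opt6: not dominated (best highway distance).
Opt7: not dominated (best floor area).

Opt4, Opt6, Opt7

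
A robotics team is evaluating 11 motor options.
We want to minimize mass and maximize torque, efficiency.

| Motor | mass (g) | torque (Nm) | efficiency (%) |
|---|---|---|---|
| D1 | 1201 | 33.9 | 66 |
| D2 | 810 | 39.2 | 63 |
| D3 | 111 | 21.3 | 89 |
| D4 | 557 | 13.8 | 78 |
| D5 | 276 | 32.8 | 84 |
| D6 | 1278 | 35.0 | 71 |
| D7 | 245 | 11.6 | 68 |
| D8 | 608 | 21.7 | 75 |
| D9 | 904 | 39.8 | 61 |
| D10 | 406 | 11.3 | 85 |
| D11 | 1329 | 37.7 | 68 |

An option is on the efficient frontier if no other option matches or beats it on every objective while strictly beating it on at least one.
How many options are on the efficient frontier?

7

D1: not dominated.
D2: not dominated.
D3: not dominated (best mass).
D4: dominated by D3 (mass 111≤557, torque 21.3≥13.8, efficiency 89≥78).
D5: not dominated.
D6: not dominated.
D7: dominated by D3 (mass 111≤245, torque 21.3≥11.6, efficiency 89≥68).
D8: dominated by D5 (mass 276≤608, torque 32.8≥21.7, efficiency 84≥75).
D9: not dominated (best torque).
D10: dominated by D3 (mass 111≤406, torque 21.3≥11.3, efficiency 89≥85).
D11: not dominated.
Pareto-optimal: D1, D2, D3, D5, D6, D9, D11 → 7.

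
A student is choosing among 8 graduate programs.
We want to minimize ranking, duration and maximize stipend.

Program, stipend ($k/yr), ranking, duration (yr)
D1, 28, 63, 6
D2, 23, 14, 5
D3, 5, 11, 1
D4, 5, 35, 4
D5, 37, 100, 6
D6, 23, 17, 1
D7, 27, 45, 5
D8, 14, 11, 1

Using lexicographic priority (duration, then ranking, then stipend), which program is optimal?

First minimize duration: best is 1, kept {D3, D6, D8}.
Then minimize ranking: best is 11, kept {D3, D8}.
Then maximize stipend: best is 14, kept {D8}.

D8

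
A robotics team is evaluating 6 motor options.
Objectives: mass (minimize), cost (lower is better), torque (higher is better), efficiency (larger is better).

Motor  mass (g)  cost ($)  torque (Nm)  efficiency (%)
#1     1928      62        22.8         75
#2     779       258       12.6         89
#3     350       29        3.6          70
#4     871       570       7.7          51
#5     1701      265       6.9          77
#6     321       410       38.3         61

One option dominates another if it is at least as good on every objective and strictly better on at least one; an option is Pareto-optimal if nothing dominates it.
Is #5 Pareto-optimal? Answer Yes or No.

#2 vs #5: mass 779≤1701, cost 258≤265, torque 12.6≥6.9, efficiency 89≥77 — #2 is at least as good on every objective and strictly better on at least one, so #2 dominates #5.

No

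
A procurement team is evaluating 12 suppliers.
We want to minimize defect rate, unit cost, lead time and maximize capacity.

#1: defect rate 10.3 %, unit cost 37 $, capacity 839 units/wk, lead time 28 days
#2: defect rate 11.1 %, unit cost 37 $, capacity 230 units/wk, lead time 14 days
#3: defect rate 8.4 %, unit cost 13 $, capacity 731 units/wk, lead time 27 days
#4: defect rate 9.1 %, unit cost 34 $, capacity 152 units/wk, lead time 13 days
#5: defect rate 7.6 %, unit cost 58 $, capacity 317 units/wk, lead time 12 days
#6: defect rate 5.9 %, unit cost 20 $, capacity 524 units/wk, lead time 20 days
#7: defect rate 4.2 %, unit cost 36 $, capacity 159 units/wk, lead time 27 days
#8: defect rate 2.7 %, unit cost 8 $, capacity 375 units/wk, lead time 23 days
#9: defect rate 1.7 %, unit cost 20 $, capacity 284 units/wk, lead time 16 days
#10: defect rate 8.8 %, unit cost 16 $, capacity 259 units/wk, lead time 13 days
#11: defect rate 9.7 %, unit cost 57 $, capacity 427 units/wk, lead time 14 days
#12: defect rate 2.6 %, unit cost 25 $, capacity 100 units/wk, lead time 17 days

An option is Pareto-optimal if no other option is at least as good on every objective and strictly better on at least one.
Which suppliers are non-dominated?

#1, #3, #5, #6, #8, #9, #10, #11

#1: not dominated (best capacity).
#2: dominated by #10 (defect rate 8.8≤11.1, unit cost 16≤37, capacity 259≥230, lead time 13≤14).
#3: not dominated.
#4: dominated by #10 (defect rate 8.8≤9.1, unit cost 16≤34, capacity 259≥152, lead time 13≤13).
#5: not dominated (best lead time).
#6: not dominated.
#7: dominated by #8 (defect rate 2.7≤4.2, unit cost 8≤36, capacity 375≥159, lead time 23≤27).
#8: not dominated (best unit cost).
#9: not dominated (best defect rate).
#10: not dominated.
#11: not dominated.
#12: dominated by #9 (defect rate 1.7≤2.6, unit cost 20≤25, capacity 284≥100, lead time 16≤17).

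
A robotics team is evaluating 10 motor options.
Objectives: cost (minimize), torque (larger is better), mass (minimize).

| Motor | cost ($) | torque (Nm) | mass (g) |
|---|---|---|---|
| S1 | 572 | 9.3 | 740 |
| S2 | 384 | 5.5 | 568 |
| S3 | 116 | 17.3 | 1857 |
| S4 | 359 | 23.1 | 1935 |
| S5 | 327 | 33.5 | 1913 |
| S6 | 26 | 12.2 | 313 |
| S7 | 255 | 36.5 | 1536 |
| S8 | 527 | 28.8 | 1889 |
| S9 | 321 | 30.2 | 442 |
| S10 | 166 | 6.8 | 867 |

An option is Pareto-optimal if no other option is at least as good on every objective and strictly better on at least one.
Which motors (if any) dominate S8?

S7, S9

S7: cost 255≤527, torque 36.5≥28.8, mass 1536≤1889 — dominates S8.
S9: cost 321≤527, torque 30.2≥28.8, mass 442≤1889 — dominates S8.
Others (S1, S2, S3, S4, S5, S6, S10) are each worse than S8 on at least one objective.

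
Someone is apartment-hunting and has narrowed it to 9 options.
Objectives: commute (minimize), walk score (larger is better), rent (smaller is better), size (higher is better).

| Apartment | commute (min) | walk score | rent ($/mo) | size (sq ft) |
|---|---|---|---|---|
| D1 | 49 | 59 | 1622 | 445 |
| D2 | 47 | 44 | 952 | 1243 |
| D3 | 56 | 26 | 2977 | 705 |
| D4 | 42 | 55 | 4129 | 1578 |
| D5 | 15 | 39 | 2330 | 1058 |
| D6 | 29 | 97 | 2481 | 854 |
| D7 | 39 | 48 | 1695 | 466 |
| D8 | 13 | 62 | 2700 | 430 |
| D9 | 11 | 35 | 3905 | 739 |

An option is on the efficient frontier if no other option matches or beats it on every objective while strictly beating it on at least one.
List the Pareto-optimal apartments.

D1, D2, D4, D5, D6, D7, D8, D9

D1: not dominated.
D2: not dominated (best rent).
D3: dominated by D2 (commute 47≤56, walk score 44≥26, rent 952≤2977, size 1243≥705).
D4: not dominated (best size).
D5: not dominated.
D6: not dominated (best walk score).
D7: not dominated.
D8: not dominated.
D9: not dominated (best commute).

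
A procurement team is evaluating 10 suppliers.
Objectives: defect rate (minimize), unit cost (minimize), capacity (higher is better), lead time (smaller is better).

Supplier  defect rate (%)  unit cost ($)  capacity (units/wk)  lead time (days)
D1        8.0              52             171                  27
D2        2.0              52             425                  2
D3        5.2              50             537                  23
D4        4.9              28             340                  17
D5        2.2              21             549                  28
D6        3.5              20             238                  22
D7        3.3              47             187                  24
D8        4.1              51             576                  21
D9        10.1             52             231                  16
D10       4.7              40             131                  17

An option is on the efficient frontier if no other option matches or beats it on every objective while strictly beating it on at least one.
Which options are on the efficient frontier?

D2, D3, D4, D5, D6, D7, D8, D10

D1: dominated by D2 (defect rate 2.0≤8.0, unit cost 52≤52, capacity 425≥171, lead time 2≤27).
D2: not dominated (best defect rate).
D3: not dominated.
D4: not dominated.
D5: not dominated.
D6: not dominated (best unit cost).
D7: not dominated.
D8: not dominated (best capacity).
D9: dominated by D2 (defect rate 2.0≤10.1, unit cost 52≤52, capacity 425≥231, lead time 2≤16).
D10: not dominated.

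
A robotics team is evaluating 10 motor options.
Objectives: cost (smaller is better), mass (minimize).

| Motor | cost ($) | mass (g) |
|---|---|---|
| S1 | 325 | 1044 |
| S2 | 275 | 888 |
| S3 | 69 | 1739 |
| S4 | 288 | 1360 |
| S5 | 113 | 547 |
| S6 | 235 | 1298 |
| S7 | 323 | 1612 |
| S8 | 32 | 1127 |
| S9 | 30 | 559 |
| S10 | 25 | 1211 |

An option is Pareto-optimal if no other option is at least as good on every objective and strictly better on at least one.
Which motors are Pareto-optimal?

S5, S9, S10

S1: dominated by S2 (cost 275≤325, mass 888≤1044).
S2: dominated by S5 (cost 113≤275, mass 547≤888).
S3: dominated by S8 (cost 32≤69, mass 1127≤1739).
S4: dominated by S2 (cost 275≤288, mass 888≤1360).
S5: not dominated (best mass).
S6: dominated by S5 (cost 113≤235, mass 547≤1298).
S7: dominated by S2 (cost 275≤323, mass 888≤1612).
S8: dominated by S9 (cost 30≤32, mass 559≤1127).
S9: not dominated.
S10: not dominated (best cost).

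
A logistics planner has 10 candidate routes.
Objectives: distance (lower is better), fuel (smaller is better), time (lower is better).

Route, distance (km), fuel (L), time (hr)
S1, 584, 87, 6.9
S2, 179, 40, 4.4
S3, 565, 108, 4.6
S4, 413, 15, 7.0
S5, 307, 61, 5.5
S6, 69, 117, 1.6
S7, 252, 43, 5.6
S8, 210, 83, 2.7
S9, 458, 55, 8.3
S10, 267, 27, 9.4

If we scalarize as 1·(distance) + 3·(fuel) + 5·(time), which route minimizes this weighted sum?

S1: 1·584 + 3·87 + 5·6.9 = 879.5
S2: 1·179 + 3·40 + 5·4.4 = 321.0
S3: 1·565 + 3·108 + 5·4.6 = 912.0
S4: 1·413 + 3·15 + 5·7.0 = 493.0
S5: 1·307 + 3·61 + 5·5.5 = 517.5
S6: 1·69 + 3·117 + 5·1.6 = 428.0
S7: 1·252 + 3·43 + 5·5.6 = 409.0
S8: 1·210 + 3·83 + 5·2.7 = 472.5
S9: 1·458 + 3·55 + 5·8.3 = 664.5
S10: 1·267 + 3·27 + 5·9.4 = 395.0
Lowest: S2 at 321.0.

S2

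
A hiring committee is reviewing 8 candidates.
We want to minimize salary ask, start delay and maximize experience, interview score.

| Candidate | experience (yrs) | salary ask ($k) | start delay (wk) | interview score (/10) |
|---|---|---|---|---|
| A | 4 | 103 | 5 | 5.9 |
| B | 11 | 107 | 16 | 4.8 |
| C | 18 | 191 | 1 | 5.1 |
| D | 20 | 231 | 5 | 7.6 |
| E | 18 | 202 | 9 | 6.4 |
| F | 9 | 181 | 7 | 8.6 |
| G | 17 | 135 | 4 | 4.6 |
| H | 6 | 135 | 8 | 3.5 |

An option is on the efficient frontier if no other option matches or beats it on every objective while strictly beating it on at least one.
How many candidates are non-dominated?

7

A: not dominated (best salary ask).
B: not dominated.
C: not dominated (best start delay).
D: not dominated (best experience).
E: not dominated.
F: not dominated (best interview score).
G: not dominated.
H: dominated by G (experience 17≥6, salary ask 135≤135, start delay 4≤8, interview score 4.6≥3.5).
Pareto-optimal: A, B, C, D, E, F, G → 7.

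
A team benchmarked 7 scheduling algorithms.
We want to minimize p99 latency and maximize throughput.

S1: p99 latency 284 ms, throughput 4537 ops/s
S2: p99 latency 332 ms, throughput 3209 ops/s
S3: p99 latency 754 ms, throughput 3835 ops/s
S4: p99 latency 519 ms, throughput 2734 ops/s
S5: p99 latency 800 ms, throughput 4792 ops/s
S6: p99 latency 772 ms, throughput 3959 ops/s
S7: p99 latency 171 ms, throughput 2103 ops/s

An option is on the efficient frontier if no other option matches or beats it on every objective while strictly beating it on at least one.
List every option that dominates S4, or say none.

S1: p99 latency 284≤519, throughput 4537≥2734 — dominates S4.
S2: p99 latency 332≤519, throughput 3209≥2734 — dominates S4.
Others (S3, S5, S6, S7) are each worse than S4 on at least one objective.

S1, S2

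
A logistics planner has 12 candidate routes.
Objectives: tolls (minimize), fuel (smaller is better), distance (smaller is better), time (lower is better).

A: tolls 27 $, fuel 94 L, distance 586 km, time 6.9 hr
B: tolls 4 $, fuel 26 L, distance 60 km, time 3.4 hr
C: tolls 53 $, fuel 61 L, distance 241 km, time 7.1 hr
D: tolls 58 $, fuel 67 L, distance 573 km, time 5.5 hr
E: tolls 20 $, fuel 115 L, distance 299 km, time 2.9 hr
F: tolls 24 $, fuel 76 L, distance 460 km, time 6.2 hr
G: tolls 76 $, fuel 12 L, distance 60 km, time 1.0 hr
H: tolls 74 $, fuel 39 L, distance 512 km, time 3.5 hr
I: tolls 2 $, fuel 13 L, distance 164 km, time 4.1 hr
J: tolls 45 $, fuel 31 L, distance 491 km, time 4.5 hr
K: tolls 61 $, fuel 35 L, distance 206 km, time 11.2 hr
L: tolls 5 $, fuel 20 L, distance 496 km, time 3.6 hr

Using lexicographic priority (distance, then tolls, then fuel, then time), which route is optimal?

First minimize distance: best is 60, kept {B, G}.
Then minimize tolls: best is 4, kept {B}.

B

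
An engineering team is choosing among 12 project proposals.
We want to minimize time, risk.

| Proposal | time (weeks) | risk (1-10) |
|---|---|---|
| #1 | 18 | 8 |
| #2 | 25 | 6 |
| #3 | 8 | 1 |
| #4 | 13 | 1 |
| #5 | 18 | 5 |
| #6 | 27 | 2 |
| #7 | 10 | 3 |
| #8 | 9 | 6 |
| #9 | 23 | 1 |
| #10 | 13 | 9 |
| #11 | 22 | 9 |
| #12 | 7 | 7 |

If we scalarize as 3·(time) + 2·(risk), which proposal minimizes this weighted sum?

#3

#1: 3·18 + 2·8 = 70
#2: 3·25 + 2·6 = 87
#3: 3·8 + 2·1 = 26
#4: 3·13 + 2·1 = 41
#5: 3·18 + 2·5 = 64
#6: 3·27 + 2·2 = 85
#7: 3·10 + 2·3 = 36
#8: 3·9 + 2·6 = 39
#9: 3·23 + 2·1 = 71
#10: 3·13 + 2·9 = 57
#11: 3·22 + 2·9 = 84
#12: 3·7 + 2·7 = 35
Lowest: #3 at 26.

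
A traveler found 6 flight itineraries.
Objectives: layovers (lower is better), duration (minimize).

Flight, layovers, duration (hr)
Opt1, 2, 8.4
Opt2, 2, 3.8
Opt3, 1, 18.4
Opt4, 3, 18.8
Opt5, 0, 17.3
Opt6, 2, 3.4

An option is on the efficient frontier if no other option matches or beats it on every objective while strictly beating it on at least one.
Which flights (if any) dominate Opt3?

Opt5: layovers 0≤1, duration 17.3≤18.4 — dominates Opt3.
Others (Opt1, Opt2, Opt4, Opt6) are each worse than Opt3 on at least one objective.

Opt5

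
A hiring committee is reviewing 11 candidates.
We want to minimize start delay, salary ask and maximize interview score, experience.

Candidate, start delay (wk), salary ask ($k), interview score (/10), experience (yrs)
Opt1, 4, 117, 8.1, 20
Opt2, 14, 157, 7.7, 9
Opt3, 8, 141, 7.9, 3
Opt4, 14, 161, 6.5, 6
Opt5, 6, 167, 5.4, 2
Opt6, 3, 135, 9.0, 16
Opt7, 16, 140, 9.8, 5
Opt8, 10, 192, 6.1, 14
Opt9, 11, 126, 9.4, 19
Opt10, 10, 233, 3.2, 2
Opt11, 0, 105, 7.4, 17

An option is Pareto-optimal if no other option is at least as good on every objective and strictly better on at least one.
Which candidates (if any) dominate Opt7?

Opt1: worse on interview score (8.1 vs 9.8).
Opt2: worse on salary ask (157 vs 140).
Opt3: worse on salary ask (141 vs 140).
Opt4: worse on salary ask (161 vs 140).
Opt5: worse on salary ask (167 vs 140).
Opt6: worse on interview score (9.0 vs 9.8).
Opt8: worse on salary ask (192 vs 140).
Opt9: worse on interview score (9.4 vs 9.8).
Opt10: worse on salary ask (233 vs 140).
Opt11: worse on interview score (7.4 vs 9.8).
No option dominates Opt7.

none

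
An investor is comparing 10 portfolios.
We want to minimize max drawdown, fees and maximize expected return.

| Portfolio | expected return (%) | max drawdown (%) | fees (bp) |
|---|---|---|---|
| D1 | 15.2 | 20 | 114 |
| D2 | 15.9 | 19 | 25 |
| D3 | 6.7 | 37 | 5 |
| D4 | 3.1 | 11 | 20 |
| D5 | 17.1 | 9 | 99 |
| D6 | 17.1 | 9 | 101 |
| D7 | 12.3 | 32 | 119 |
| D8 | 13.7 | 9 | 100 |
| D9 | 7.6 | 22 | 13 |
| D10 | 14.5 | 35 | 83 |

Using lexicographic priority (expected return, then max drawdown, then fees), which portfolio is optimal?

First maximize expected return: best is 17.1, kept {D5, D6}.
Then minimize max drawdown: best is 9, kept {D5, D6}.
Then minimize fees: best is 99, kept {D5}.

D5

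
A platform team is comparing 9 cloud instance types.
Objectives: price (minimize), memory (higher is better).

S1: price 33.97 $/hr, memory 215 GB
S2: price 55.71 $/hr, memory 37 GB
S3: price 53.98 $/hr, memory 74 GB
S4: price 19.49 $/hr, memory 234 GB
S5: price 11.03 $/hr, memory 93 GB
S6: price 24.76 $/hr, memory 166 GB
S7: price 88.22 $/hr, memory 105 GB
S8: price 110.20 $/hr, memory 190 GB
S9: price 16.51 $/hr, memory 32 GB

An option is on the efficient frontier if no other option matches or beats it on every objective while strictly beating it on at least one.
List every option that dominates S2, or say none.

S1, S3, S4, S5, S6

S1: price 33.97≤55.71, memory 215≥37 — dominates S2.
S3: price 53.98≤55.71, memory 74≥37 — dominates S2.
S4: price 19.49≤55.71, memory 234≥37 — dominates S2.
S5: price 11.03≤55.71, memory 93≥37 — dominates S2.
S6: price 24.76≤55.71, memory 166≥37 — dominates S2.
Others (S7, S8, S9) are each worse than S2 on at least one objective.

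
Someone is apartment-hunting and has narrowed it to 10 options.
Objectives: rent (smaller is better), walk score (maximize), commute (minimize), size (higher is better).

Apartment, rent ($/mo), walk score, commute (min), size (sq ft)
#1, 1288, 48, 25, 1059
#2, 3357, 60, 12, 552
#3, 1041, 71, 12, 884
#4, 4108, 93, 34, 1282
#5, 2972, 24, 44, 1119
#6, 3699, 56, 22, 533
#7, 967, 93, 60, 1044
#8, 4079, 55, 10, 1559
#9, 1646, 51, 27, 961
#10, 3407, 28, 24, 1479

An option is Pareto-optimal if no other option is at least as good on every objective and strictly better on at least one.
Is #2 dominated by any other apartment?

#3 vs #2: rent 1041≤3357, walk score 71≥60, commute 12≤12, size 884≥552 — #3 is at least as good on every objective and strictly better on at least one, so #3 dominates #2.

Yes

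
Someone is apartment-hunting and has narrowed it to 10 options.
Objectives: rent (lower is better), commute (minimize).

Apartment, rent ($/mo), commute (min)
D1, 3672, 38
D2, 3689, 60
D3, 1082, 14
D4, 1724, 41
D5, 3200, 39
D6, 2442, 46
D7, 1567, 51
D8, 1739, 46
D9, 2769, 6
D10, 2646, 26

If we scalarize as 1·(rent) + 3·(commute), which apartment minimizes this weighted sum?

D3

D1: 1·3672 + 3·38 = 3786
D2: 1·3689 + 3·60 = 3869
D3: 1·1082 + 3·14 = 1124
D4: 1·1724 + 3·41 = 1847
D5: 1·3200 + 3·39 = 3317
D6: 1·2442 + 3·46 = 2580
D7: 1·1567 + 3·51 = 1720
D8: 1·1739 + 3·46 = 1877
D9: 1·2769 + 3·6 = 2787
D10: 1·2646 + 3·26 = 2724
Lowest: D3 at 1124.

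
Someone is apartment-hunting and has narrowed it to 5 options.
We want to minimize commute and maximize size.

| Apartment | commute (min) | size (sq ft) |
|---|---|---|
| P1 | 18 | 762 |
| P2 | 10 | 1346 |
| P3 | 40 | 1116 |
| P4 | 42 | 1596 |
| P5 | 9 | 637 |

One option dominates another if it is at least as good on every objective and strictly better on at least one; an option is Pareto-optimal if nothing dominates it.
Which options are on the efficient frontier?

P1: dominated by P2 (commute 10≤18, size 1346≥762).
P2: not dominated.
P3: dominated by P2 (commute 10≤40, size 1346≥1116).
P4: not dominated (best size).
P5: not dominated (best commute).

P2, P4, P5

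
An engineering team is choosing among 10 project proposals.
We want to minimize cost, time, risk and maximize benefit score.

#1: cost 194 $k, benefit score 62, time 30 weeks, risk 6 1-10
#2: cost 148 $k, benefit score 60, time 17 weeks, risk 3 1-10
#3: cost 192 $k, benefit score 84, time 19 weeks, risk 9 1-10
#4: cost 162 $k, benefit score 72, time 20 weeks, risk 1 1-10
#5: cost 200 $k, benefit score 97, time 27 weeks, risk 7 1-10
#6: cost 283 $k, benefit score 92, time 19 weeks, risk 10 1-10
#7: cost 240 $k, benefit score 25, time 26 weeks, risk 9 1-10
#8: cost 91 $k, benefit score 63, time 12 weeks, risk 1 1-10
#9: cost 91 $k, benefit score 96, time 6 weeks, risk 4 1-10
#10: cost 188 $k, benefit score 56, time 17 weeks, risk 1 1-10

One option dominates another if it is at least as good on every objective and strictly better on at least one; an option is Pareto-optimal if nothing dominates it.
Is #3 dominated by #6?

No

#6 vs #3: #6 is worse on cost (283 vs 192), so it does not dominate #3.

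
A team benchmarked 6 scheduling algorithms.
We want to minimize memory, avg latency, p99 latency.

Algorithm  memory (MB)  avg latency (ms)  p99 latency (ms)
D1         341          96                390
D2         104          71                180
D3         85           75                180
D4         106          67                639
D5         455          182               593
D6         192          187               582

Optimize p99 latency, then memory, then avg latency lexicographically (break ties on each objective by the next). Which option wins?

First minimize p99 latency: best is 180, kept {D2, D3}.
Then minimize memory: best is 85, kept {D3}.

D3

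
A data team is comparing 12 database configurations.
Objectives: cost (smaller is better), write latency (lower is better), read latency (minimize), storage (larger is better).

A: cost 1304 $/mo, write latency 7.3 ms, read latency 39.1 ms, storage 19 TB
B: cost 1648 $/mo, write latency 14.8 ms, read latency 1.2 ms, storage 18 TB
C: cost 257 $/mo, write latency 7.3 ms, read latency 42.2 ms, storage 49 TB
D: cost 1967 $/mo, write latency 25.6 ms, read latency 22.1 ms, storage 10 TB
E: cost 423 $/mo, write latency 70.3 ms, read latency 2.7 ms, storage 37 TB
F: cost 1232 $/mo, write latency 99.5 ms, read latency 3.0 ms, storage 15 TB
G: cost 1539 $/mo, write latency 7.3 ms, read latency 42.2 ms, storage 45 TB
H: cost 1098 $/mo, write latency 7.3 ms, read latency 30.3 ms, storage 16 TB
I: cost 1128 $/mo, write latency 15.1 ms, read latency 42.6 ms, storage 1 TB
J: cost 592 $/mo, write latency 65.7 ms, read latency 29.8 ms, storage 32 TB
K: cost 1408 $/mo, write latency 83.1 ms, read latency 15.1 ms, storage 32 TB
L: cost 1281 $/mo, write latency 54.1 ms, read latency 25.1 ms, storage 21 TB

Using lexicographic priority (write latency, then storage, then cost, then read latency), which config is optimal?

First minimize write latency: best is 7.3, kept {A, C, G, H}.
Then maximize storage: best is 49, kept {C}.

C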